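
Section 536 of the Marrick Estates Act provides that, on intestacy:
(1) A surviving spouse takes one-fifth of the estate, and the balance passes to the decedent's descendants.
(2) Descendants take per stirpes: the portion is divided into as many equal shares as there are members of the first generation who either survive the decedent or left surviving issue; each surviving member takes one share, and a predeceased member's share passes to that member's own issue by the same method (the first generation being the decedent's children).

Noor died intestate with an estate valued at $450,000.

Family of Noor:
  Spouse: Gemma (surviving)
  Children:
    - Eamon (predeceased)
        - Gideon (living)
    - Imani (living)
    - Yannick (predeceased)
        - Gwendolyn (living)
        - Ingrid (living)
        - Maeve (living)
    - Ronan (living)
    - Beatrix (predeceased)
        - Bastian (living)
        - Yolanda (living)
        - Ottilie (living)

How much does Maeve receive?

Maeve receives $24,000.

Gemma takes one-fifth of $450,000 = $90,000. The remaining $360,000 passes to the descendants.
The descendants' portion ($360,000) is divided into 5 shares of $72,000: Imani and Ronan each take $72,000; Eamon's $72,000 share passes to Eamon's issue; Yannick's $72,000 share passes to Yannick's issue; Beatrix's $72,000 share passes to Beatrix's issue.
Eamon's share ($72,000) passes entirely to Gideon.
Yannick's share ($72,000) is divided into 3 shares of $24,000: Gwendolyn, Ingrid, and Maeve each take $24,000.
Beatrix's share ($72,000) is divided into 3 shares of $24,000: Bastian, Yolanda, and Ottilie each take $24,000.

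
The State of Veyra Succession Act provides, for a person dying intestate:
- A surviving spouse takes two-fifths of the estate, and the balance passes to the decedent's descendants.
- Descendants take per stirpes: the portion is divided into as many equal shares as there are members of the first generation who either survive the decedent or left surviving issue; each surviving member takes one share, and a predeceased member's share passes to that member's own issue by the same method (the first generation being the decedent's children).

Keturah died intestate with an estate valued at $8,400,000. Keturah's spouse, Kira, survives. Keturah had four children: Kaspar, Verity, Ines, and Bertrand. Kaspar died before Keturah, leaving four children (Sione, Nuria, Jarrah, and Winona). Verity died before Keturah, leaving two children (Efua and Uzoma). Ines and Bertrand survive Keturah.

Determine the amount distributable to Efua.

Efua receives $630,000.

Kira takes two-fifths of $8,400,000 = $3,360,000. The remaining $5,040,000 passes to the descendants.
The descendants' portion ($5,040,000) is divided into 4 shares of $1,260,000: Ines and Bertrand each take $1,260,000; Kaspar's $1,260,000 share passes to Kaspar's issue; Verity's $1,260,000 share passes to Verity's issue.
Kaspar's share ($1,260,000) is divided into 4 shares of $315,000: Sione, Nuria, Jarrah, and Winona each take $315,000.
Verity's share ($1,260,000) is divided into 2 shares of $630,000: Efua and Uzoma each take $630,000.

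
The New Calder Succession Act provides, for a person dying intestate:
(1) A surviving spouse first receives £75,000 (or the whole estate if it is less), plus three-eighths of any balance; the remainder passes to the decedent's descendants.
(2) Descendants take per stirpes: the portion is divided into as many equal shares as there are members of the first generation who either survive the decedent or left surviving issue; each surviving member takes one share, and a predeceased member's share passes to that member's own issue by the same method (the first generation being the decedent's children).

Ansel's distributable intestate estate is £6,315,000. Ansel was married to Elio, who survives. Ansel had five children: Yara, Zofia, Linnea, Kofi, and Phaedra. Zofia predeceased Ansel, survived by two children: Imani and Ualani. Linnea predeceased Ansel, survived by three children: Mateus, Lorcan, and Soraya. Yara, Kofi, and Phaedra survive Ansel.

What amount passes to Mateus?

Mateus receives £260,000.

Elio first takes £75,000, leaving a balance of £6,240,000. Elio then takes three-eighths of the balance (£2,340,000), for a total of £2,415,000. The remaining £3,900,000 passes to the descendants.
The descendants' portion (£3,900,000) is divided into 5 shares of £780,000: Yara, Kofi, and Phaedra each take £780,000; Zofia's £780,000 share passes to Zofia's issue; Linnea's £780,000 share passes to Linnea's issue.
Zofia's share (£780,000) is divided into 2 shares of £390,000: Imani and Ualani each take £390,000.
Linnea's share (£780,000) is divided into 3 shares of £260,000: Mateus, Lorcan, and Soraya each take £260,000.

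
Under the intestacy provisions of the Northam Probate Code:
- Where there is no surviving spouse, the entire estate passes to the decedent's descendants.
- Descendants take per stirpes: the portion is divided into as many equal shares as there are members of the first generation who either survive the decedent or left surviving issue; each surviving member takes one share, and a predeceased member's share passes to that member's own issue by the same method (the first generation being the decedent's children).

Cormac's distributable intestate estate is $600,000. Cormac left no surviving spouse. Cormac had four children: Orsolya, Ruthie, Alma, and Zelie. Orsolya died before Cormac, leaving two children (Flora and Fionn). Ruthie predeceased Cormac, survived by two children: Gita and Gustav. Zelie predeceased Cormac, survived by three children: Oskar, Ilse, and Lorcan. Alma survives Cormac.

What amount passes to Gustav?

The entire $600,000 passes to the descendants.
That amount ($600,000) is divided into 4 shares of $150,000: Alma takes $150,000; Orsolya's $150,000 share passes to Orsolya's issue; Ruthie's $150,000 share passes to Ruthie's issue; Zelie's $150,000 share passes to Zelie's issue.
Orsolya's share ($150,000) is divided into 2 shares of $75,000: Flora and Fionn each take $75,000.
Ruthie's share ($150,000) is divided into 2 shares of $75,000: Gita and Gustav each take $75,000.
Zelie's share ($150,000) is divided into 3 shares of $50,000: Oskar, Ilse, and Lorcan each take $50,000.

Gustav receives $75,000.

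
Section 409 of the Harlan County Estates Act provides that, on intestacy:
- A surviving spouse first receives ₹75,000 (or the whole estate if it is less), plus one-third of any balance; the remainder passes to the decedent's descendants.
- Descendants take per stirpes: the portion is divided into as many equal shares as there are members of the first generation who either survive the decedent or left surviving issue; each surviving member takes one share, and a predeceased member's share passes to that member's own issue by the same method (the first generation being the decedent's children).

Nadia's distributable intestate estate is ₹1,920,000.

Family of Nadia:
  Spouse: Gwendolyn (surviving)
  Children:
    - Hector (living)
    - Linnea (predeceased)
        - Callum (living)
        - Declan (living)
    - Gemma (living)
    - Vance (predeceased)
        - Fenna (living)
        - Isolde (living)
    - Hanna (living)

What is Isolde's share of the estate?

Gwendolyn first takes ₹75,000, leaving a balance of ₹1,845,000. Gwendolyn then takes one-third of the balance (₹615,000), for a total of ₹690,000. The remaining ₹1,230,000 passes to the descendants.
The descendants' portion (₹1,230,000) is divided into 5 shares of ₹246,000: Hector, Gemma, and Hanna each take ₹246,000; Linnea's ₹246,000 share passes to Linnea's issue; Vance's ₹246,000 share passes to Vance's issue.
Linnea's share (₹246,000) is divided into 2 shares of ₹123,000: Callum and Declan each take ₹123,000.
Vance's share (₹246,000) is divided into 2 shares of ₹123,000: Fenna and Isolde each take ₹123,000.

Isolde receives ₹123,000.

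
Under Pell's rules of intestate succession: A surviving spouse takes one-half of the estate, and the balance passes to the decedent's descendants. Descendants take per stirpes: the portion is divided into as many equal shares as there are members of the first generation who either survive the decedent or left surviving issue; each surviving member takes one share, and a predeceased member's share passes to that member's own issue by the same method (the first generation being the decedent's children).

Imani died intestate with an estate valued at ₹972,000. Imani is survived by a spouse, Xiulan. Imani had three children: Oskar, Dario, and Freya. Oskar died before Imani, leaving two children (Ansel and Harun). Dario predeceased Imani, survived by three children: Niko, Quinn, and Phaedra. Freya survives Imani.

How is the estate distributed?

Xiulan: ₹486,000; Ansel: ₹81,000; Harun: ₹81,000; Niko: ₹54,000; Quinn: ₹54,000; Phaedra: ₹54,000; Freya: ₹162,000

Xiulan takes one-half of ₹972,000 = ₹486,000. The remaining ₹486,000 passes to the descendants.
The descendants' portion (₹486,000) is divided into 3 shares of ₹162,000: Freya takes ₹162,000; Oskar's ₹162,000 share passes to Oskar's issue; Dario's ₹162,000 share passes to Dario's issue.
Oskar's share (₹162,000) is divided into 2 shares of ₹81,000: Ansel and Harun each take ₹81,000.
Dario's share (₹162,000) is divided into 3 shares of ₹54,000: Niko, Quinn, and Phaedra each take ₹54,000.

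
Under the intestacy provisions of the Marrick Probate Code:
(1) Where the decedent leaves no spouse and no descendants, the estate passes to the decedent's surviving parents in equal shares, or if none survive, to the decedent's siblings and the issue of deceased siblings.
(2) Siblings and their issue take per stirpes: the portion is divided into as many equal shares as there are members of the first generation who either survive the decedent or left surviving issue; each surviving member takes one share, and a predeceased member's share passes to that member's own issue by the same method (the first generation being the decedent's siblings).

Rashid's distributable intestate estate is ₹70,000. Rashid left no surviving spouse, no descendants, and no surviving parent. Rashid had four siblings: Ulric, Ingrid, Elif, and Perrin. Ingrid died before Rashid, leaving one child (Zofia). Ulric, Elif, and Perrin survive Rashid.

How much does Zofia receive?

Zofia receives ₹17,500.

The entire ₹70,000 passes to the siblings and their issue.
That amount (₹70,000) is divided into 4 shares of ₹17,500: Ulric, Elif, and Perrin each take ₹17,500; Ingrid's ₹17,500 share passes to Ingrid's issue.
Ingrid's share (₹17,500) passes entirely to Zofia.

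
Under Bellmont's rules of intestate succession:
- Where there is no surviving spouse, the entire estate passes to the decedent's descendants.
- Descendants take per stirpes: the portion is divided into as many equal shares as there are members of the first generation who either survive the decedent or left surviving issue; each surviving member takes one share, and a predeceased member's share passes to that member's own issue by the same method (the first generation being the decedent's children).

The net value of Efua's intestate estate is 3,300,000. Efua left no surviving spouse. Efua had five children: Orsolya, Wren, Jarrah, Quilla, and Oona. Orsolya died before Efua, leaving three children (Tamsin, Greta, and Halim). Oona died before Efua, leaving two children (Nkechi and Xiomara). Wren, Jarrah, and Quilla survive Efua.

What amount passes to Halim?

The entire 3,300,000 passes to the descendants.
That amount (3,300,000) is divided into 5 shares of 660,000: Wren, Jarrah, and Quilla each take 660,000; Orsolya's 660,000 share passes to Orsolya's issue; Oona's 660,000 share passes to Oona's issue.
Orsolya's share (660,000) is divided into 3 shares of 220,000: Tamsin, Greta, and Halim each take 220,000.
Oona's share (660,000) is divided into 2 shares of 330,000: Nkechi and Xiomara each take 330,000.

Halim receives 220,000.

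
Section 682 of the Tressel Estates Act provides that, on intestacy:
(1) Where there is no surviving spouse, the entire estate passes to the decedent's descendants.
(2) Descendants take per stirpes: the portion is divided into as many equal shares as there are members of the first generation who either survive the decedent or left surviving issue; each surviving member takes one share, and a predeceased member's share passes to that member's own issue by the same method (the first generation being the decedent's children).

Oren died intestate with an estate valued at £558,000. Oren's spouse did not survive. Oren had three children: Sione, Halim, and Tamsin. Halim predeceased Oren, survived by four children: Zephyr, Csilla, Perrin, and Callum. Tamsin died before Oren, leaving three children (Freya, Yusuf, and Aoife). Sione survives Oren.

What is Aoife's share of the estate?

Aoife receives £62,000.

The entire £558,000 passes to the descendants.
That amount (£558,000) is divided into 3 shares of £186,000: Sione takes £186,000; Halim's £186,000 share passes to Halim's issue; Tamsin's £186,000 share passes to Tamsin's issue.
Halim's share (£186,000) is divided into 4 shares of £46,500: Zephyr, Csilla, Perrin, and Callum each take £46,500.
Tamsin's share (£186,000) is divided into 3 shares of £62,000: Freya, Yusuf, and Aoife each take £62,000.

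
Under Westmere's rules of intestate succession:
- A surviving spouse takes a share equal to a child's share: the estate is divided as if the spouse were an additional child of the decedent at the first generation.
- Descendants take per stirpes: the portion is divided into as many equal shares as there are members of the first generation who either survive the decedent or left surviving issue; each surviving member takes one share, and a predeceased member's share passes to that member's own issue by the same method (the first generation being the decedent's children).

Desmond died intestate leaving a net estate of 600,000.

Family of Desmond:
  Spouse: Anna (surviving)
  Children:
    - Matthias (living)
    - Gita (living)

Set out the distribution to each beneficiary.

Anna: 200,000; Matthias: 200,000; Gita: 200,000

The spouse counts as an additional share at the children's level, so there are 3 primary shares of 200,000. Anna takes one such share (200,000).
The children's combined portion (400,000) is divided into 2 shares of 200,000: Matthias and Gita each take 200,000.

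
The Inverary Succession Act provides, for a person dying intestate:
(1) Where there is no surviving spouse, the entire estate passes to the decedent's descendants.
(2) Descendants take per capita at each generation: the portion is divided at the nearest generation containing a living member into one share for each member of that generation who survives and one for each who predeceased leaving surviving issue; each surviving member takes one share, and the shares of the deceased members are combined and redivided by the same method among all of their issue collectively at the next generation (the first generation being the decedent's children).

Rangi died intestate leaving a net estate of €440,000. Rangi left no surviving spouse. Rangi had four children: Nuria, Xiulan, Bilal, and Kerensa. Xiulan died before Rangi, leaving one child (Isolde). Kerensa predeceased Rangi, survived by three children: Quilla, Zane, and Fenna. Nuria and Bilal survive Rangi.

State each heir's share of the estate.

Nuria: €110,000; Isolde: €55,000; Bilal: €110,000; Quilla: €55,000; Zane: €55,000; Fenna: €55,000

The entire €440,000 passes to the descendants.
That amount (€440,000) is divided at the children's generation into 4 shares of €110,000. Nuria and Bilal each take €110,000. The 2 shares of the deceased (Xiulan and Kerensa) are combined into a pool of €220,000.
That pool (€220,000) is divided at the grandchildren's generation equally among Isolde, Quilla, Zane, and Fenna: €55,000 each.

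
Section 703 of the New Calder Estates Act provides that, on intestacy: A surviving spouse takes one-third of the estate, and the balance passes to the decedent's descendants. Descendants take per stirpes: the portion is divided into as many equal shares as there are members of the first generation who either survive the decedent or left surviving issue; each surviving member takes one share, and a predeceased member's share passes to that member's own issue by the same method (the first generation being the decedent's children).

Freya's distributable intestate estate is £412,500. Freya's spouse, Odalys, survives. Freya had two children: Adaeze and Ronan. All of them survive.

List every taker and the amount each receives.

Odalys takes one-third of £412,500 = £137,500. The remaining £275,000 passes to the descendants.
The descendants' portion (£275,000) is divided into 2 shares of £137,500: Adaeze and Ronan each take £137,500.

Odalys: £137,500; Adaeze: £137,500; Ronan: £137,500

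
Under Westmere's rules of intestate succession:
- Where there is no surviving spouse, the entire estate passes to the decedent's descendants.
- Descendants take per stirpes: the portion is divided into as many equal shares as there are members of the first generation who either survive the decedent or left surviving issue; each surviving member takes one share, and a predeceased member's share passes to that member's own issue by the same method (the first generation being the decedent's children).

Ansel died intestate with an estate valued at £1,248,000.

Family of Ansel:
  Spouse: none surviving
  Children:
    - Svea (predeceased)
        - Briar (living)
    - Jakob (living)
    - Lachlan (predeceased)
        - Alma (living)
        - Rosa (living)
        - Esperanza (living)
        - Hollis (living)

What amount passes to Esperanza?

The entire £1,248,000 passes to the descendants.
That amount (£1,248,000) is divided into 3 shares of £416,000: Jakob takes £416,000; Svea's £416,000 share passes to Svea's issue; Lachlan's £416,000 share passes to Lachlan's issue.
Svea's share (£416,000) passes entirely to Briar.
Lachlan's share (£416,000) is divided into 4 shares of £104,000: Alma, Rosa, Esperanza, and Hollis each take £104,000.

Esperanza receives £104,000.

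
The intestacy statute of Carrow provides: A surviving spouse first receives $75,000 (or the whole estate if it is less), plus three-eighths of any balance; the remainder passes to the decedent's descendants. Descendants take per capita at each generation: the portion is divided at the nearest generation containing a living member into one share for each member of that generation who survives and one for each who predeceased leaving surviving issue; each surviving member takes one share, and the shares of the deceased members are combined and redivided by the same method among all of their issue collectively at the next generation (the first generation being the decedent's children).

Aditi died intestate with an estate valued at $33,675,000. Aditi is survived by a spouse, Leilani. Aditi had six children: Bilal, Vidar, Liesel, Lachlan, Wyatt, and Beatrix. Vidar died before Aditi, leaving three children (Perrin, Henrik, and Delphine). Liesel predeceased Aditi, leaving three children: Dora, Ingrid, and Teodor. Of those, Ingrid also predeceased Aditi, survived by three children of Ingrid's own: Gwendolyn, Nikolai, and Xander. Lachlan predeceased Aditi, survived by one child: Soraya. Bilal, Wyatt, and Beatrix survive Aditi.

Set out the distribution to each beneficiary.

Leilani first takes $75,000, leaving a balance of $33,600,000. Leilani then takes three-eighths of the balance ($12,600,000), for a total of $12,675,000. The remaining $21,000,000 passes to the descendants.
The descendants' portion ($21,000,000) is divided at the children's generation into 6 shares of $3,500,000. Bilal, Wyatt, and Beatrix each take $3,500,000. The 3 shares of the deceased (Vidar, Liesel, and Lachlan) are combined into a pool of $10,500,000.
That pool ($10,500,000) is divided at the grandchildren's generation into 7 shares of $1,500,000. Perrin, Henrik, Delphine, Dora, Teodor, and Soraya each take $1,500,000. The remaining share for the deceased Ingrid ($1,500,000) is carried to the next generation.
That pool ($1,500,000) is divided at the great-grandchildren's generation equally among Gwendolyn, Nikolai, and Xander: $500,000 each.

Leilani: $12,675,000; Bilal: $3,500,000; Perrin: $1,500,000; Henrik: $1,500,000; Delphine: $1,500,000; Dora: $1,500,000; Gwendolyn: $500,000; Nikolai: $500,000; Xander: $500,000; Teodor: $1,500,000; Soraya: $1,500,000; Wyatt: $3,500,000; Beatrix: $3,500,000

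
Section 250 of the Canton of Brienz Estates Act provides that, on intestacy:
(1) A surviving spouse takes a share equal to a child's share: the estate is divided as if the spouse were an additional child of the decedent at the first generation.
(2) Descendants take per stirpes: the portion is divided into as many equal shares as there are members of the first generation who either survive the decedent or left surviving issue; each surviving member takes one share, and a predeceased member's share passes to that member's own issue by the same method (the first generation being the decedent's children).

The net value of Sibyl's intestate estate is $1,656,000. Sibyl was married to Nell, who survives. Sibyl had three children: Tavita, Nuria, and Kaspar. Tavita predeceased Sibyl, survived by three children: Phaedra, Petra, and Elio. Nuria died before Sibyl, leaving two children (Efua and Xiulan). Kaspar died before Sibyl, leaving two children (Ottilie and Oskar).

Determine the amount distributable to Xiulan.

The spouse counts as an additional share at the children's level, so there are 4 primary shares of $414,000. Nell takes one such share ($414,000).
The children's combined portion ($1,242,000) is divided into 3 shares of $414,000: Tavita's $414,000 share passes to Tavita's issue; Nuria's $414,000 share passes to Nuria's issue; Kaspar's $414,000 share passes to Kaspar's issue.
Tavita's share ($414,000) is divided into 3 shares of $138,000: Phaedra, Petra, and Elio each take $138,000.
Nuria's share ($414,000) is divided into 2 shares of $207,000: Efua and Xiulan each take $207,000.
Kaspar's share ($414,000) is divided into 2 shares of $207,000: Ottilie and Oskar each take $207,000.

Xiulan receives $207,000.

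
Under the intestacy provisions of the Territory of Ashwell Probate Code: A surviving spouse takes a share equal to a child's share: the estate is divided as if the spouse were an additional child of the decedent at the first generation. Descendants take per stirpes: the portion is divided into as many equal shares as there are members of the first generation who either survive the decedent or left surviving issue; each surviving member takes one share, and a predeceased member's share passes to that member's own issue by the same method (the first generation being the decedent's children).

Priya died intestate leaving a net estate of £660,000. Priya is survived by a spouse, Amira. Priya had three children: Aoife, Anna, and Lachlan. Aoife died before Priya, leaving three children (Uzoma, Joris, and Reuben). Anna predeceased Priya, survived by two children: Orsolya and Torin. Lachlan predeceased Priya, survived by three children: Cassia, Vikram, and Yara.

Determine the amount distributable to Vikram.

The spouse counts as an additional share at the children's level, so there are 4 primary shares of £165,000. Amira takes one such share (£165,000).
The children's combined portion (£495,000) is divided into 3 shares of £165,000: Aoife's £165,000 share passes to Aoife's issue; Anna's £165,000 share passes to Anna's issue; Lachlan's £165,000 share passes to Lachlan's issue.
Aoife's share (£165,000) is divided into 3 shares of £55,000: Uzoma, Joris, and Reuben each take £55,000.
Anna's share (£165,000) is divided into 2 shares of £82,500: Orsolya and Torin each take £82,500.
Lachlan's share (£165,000) is divided into 3 shares of £55,000: Cassia, Vikram, and Yara each take £55,000.

Vikram receives £55,000.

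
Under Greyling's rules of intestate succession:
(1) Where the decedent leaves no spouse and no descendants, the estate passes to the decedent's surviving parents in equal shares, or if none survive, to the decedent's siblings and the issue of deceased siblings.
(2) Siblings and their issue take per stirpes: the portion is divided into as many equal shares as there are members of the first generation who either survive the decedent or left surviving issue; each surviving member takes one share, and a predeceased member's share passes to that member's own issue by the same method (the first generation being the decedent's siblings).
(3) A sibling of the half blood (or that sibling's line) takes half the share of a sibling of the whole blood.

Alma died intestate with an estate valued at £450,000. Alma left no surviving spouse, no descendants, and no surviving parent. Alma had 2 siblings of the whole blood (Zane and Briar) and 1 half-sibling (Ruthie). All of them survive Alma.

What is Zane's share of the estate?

Zane receives £180,000.

The entire £450,000 passes to the siblings and their issue.
Counting each half-blood sibling's line as half a unit, there are 5/2 units in £450,000, so one unit is £180,000. Whole-blood lines (Zane and Briar) take £180,000 each; half-blood lines (Ruthie) take £90,000 each.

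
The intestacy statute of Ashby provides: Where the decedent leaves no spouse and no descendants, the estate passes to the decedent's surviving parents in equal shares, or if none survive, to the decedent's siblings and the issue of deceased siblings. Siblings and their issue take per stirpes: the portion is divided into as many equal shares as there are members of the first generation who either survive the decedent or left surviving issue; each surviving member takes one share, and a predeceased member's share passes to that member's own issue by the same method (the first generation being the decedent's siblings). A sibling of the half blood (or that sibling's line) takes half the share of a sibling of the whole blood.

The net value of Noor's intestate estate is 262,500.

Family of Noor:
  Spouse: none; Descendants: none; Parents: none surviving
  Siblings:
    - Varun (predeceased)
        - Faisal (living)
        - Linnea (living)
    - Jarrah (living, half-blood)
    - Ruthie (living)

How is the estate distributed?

The entire 262,500 passes to the siblings and their issue.
Counting each half-blood sibling's line as half a unit, there are 5/2 units in 262,500, so one unit is 105,000. Whole-blood lines (Varun and Ruthie) take 105,000 each; half-blood lines (Jarrah) take 52,500 each.
Varun's share (105,000) is divided into 2 shares of 52,500: Faisal and Linnea each take 52,500.

Faisal: 52,500; Linnea: 52,500; Jarrah: 52,500; Ruthie: 105,000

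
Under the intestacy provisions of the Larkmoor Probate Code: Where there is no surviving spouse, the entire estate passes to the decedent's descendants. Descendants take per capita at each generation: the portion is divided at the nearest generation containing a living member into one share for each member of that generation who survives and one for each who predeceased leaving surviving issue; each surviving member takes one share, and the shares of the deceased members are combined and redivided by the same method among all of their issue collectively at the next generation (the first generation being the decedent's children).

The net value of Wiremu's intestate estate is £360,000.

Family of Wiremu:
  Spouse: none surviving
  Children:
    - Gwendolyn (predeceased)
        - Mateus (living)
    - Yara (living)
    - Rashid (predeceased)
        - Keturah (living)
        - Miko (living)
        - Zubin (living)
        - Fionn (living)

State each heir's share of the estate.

The entire £360,000 passes to the descendants.
That amount (£360,000) is divided at the children's generation into 3 shares of £120,000. Yara takes £120,000. The 2 shares of the deceased (Gwendolyn and Rashid) are combined into a pool of £240,000.
That pool (£240,000) is divided at the grandchildren's generation equally among Mateus, Keturah, Miko, Zubin, and Fionn: £48,000 each.

Mateus: £48,000; Yara: £120,000; Keturah: £48,000; Miko: £48,000; Zubin: £48,000; Fionn: £48,000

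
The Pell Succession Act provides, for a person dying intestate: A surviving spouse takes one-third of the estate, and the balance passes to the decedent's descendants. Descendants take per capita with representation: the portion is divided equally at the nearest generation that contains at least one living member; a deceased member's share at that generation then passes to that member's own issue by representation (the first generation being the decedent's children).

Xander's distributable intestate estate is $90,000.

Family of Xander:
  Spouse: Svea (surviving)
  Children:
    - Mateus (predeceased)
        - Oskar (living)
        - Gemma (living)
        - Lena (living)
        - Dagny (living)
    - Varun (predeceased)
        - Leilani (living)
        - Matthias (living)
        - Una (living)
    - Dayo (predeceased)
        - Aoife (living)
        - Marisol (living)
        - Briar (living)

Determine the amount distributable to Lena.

Lena receives $6,000.

Svea takes one-third of $90,000 = $30,000. The remaining $60,000 passes to the descendants.
No child survives, so the initial division is made at the grandchildren's generation.
The descendants' portion ($60,000) is divided into 10 shares of $6,000: Oskar, Gemma, Lena, Dagny, Leilani, Matthias, Una, Aoife, Marisol, and Briar each take $6,000.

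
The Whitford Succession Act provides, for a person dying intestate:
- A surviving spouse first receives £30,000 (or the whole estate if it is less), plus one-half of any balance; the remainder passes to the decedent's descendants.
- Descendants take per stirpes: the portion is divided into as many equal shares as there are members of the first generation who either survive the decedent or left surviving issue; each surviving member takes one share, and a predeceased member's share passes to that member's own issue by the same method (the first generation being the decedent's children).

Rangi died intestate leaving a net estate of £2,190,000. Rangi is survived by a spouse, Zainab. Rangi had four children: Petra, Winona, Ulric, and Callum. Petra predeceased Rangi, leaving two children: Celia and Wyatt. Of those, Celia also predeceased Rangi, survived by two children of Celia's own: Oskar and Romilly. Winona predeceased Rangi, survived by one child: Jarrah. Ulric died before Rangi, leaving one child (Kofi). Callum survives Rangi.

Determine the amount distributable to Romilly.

Zainab first takes £30,000, leaving a balance of £2,160,000. Zainab then takes one-half of the balance (£1,080,000), for a total of £1,110,000. The remaining £1,080,000 passes to the descendants.
The descendants' portion (£1,080,000) is divided into 4 shares of £270,000: Callum takes £270,000; Petra's £270,000 share passes to Petra's issue; Winona's £270,000 share passes to Winona's issue; Ulric's £270,000 share passes to Ulric's issue.
Petra's share (£270,000) is divided into 2 shares of £135,000: Wyatt takes £135,000; Celia's £135,000 share passes to Celia's issue.
Celia's share (£135,000) is divided into 2 shares of £67,500: Oskar and Romilly each take £67,500.
Winona's share (£270,000) passes entirely to Jarrah.
Ulric's share (£270,000) passes entirely to Kofi.

Romilly receives £67,500.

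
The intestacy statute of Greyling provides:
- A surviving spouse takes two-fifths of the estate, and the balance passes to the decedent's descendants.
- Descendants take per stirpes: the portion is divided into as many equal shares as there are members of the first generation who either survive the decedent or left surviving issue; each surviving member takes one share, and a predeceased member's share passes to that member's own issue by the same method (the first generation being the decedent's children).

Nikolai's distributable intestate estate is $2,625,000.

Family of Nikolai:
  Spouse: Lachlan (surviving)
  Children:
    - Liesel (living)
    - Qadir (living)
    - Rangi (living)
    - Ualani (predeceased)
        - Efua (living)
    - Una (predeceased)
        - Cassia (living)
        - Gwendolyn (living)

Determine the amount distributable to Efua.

Lachlan takes two-fifths of $2,625,000 = $1,050,000. The remaining $1,575,000 passes to the descendants.
The descendants' portion ($1,575,000) is divided into 5 shares of $315,000: Liesel, Qadir, and Rangi each take $315,000; Ualani's $315,000 share passes to Ualani's issue; Una's $315,000 share passes to Una's issue.
Ualani's share ($315,000) passes entirely to Efua.
Una's share ($315,000) is divided into 2 shares of $157,500: Cassia and Gwendolyn each take $157,500.

Efua receives $315,000.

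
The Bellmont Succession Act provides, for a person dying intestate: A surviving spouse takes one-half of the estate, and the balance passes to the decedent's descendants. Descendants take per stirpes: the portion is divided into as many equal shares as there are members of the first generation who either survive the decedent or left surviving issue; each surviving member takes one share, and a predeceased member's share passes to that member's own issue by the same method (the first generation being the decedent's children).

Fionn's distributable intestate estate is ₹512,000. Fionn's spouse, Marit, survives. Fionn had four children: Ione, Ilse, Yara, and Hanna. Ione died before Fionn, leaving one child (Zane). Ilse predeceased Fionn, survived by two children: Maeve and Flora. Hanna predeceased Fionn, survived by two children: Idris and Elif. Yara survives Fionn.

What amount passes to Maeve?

Maeve receives ₹32,000.

Marit takes one-half of ₹512,000 = ₹256,000. The remaining ₹256,000 passes to the descendants.
The descendants' portion (₹256,000) is divided into 4 shares of ₹64,000: Yara takes ₹64,000; Ione's ₹64,000 share passes to Ione's issue; Ilse's ₹64,000 share passes to Ilse's issue; Hanna's ₹64,000 share passes to Hanna's issue.
Ione's share (₹64,000) passes entirely to Zane.
Ilse's share (₹64,000) is divided into 2 shares of ₹32,000: Maeve and Flora each take ₹32,000.
Hanna's share (₹64,000) is divided into 2 shares of ₹32,000: Idris and Elif each take ₹32,000.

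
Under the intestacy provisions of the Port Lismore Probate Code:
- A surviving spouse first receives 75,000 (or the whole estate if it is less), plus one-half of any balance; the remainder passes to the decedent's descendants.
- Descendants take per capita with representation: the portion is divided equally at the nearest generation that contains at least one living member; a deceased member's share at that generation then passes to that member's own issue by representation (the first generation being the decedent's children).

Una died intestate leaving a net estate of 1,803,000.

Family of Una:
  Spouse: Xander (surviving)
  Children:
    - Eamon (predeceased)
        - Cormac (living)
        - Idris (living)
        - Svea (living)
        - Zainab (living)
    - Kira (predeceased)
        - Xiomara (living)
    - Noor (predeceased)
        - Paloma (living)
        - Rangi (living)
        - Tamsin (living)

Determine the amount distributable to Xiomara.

Xander first takes 75,000, leaving a balance of 1,728,000. Xander then takes one-half of the balance (864,000), for a total of 939,000. The remaining 864,000 passes to the descendants.
No child survives, so the initial division is made at the grandchildren's generation.
The descendants' portion (864,000) is divided into 8 shares of 108,000: Cormac, Idris, Svea, Zainab, Xiomara, Paloma, Rangi, and Tamsin each take 108,000.

Xiomara receives 108,000.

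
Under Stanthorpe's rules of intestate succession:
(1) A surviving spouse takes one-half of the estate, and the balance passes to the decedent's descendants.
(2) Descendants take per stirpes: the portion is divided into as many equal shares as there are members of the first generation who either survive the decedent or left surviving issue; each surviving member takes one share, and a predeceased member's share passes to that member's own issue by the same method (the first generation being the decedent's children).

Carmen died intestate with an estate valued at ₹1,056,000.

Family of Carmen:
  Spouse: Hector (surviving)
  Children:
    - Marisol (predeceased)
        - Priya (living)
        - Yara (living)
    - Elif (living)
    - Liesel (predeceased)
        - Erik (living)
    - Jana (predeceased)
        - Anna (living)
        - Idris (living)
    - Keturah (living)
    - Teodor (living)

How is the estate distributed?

Hector takes one-half of ₹1,056,000 = ₹528,000. The remaining ₹528,000 passes to the descendants.
The descendants' portion (₹528,000) is divided into 6 shares of ₹88,000: Elif, Keturah, and Teodor each take ₹88,000; Marisol's ₹88,000 share passes to Marisol's issue; Liesel's ₹88,000 share passes to Liesel's issue; Jana's ₹88,000 share passes to Jana's issue.
Marisol's share (₹88,000) is divided into 2 shares of ₹44,000: Priya and Yara each take ₹44,000.
Liesel's share (₹88,000) passes entirely to Erik.
Jana's share (₹88,000) is divided into 2 shares of ₹44,000: Anna and Idris each take ₹44,000.

Hector: ₹528,000; Priya: ₹44,000; Yara: ₹44,000; Elif: ₹88,000; Erik: ₹88,000; Anna: ₹44,000; Idris: ₹44,000; Keturah: ₹88,000; Teodor: ₹88,000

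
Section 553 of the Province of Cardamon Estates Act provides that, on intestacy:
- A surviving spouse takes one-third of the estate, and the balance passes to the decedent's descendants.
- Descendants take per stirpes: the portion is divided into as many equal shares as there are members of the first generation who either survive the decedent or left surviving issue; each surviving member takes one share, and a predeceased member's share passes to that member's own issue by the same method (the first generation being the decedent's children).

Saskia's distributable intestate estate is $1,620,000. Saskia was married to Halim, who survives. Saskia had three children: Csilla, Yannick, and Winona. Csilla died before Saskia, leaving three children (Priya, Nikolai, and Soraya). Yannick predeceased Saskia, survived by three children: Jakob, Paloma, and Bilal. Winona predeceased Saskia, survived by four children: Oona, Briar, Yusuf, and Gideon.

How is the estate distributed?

Halim: $540,000; Priya: $120,000; Nikolai: $120,000; Soraya: $120,000; Jakob: $120,000; Paloma: $120,000; Bilal: $120,000; Oona: $90,000; Briar: $90,000; Yusuf: $90,000; Gideon: $90,000

Halim takes one-third of $1,620,000 = $540,000. The remaining $1,080,000 passes to the descendants.
The descendants' portion ($1,080,000) is divided into 3 shares of $360,000: Csilla's $360,000 share passes to Csilla's issue; Yannick's $360,000 share passes to Yannick's issue; Winona's $360,000 share passes to Winona's issue.
Csilla's share ($360,000) is divided into 3 shares of $120,000: Priya, Nikolai, and Soraya each take $120,000.
Yannick's share ($360,000) is divided into 3 shares of $120,000: Jakob, Paloma, and Bilal each take $120,000.
Winona's share ($360,000) is divided into 4 shares of $90,000: Oona, Briar, Yusuf, and Gideon each take $90,000.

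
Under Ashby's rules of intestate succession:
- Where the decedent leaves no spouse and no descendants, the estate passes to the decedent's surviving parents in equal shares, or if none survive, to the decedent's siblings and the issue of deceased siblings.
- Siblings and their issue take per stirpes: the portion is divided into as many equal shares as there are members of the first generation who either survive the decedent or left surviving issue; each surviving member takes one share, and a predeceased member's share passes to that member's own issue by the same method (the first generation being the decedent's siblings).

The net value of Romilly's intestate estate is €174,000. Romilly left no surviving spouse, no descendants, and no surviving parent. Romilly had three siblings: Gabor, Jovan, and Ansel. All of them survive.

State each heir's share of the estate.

Gabor: €58,000; Jovan: €58,000; Ansel: €58,000

The entire €174,000 passes to the siblings and their issue.
That amount (€174,000) is divided into 3 shares of €58,000: Gabor, Jovan, and Ansel each take €58,000.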